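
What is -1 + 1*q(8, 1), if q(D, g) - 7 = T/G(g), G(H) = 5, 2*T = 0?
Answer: 6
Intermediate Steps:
T = 0 (T = (1/2)*0 = 0)
q(D, g) = 7 (q(D, g) = 7 + 0/5 = 7 + 0*(1/5) = 7 + 0 = 7)
-1 + 1*q(8, 1) = -1 + 1*7 = -1 + 7 = 6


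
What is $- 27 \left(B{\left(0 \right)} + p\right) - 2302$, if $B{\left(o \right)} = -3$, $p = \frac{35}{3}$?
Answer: $-2536$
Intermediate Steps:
$p = \frac{35}{3}$ ($p = 35 \cdot \frac{1}{3} = \frac{35}{3} \approx 11.667$)
$- 27 \left(B{\left(0 \right)} + p\right) - 2302 = - 27 \left(-3 + \frac{35}{3}\right) - 2302 = \left(-27\right) \frac{26}{3} - 2302 = -234 - 2302 = -2536$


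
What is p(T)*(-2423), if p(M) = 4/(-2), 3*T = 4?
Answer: 4846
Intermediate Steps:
T = 4/3 (T = (1/3)*4 = 4/3 ≈ 1.3333)
p(M) = -2 (p(M) = 4*(-1/2) = -2)
p(T)*(-2423) = -2*(-2423) = 4846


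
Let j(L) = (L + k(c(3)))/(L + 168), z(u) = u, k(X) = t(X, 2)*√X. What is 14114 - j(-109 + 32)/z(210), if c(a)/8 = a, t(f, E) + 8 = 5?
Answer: 38531231/2730 + √6/3185 ≈ 14114.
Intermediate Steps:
t(f, E) = -3 (t(f, E) = -8 + 5 = -3)
c(a) = 8*a
k(X) = -3*√X
j(L) = (L - 6*√6)/(168 + L) (j(L) = (L - 3*2*√6)/(L + 168) = (L - 6*√6)/(168 + L))
14114 - j(-109 + 32)/z(210) = 14114 - ((-109 + 32) - 6*√6)/(168 + (-109 + 32))/210 = 14114 - (-77 - 6*√6)/(168 - 77)/210 = 14114 - (-77 - 6*√6)/91/210 = 14114 - (-11/13 - 6*√6/91)/210 = 14114 - (-11/2730 - √6/3185) = 14114 + (11/2730 + √6/3185) = 38531231/2730 + √6/3185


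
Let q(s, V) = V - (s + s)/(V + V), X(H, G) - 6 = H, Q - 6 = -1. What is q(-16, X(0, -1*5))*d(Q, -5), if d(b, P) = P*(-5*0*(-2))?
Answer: 0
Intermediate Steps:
Q = 5 (Q = 6 - 1 = 5)
X(H, G) = 6 + H
d(b, P) = 0 (d(b, P) = P*(0*(-2)) = P*0 = 0)
q(s, V) = V - s/V (q(s, V) = V - 2*s/(2*V) = V - 2*s*1/(2*V) = V - s/V)
q(-16, X(0, -1*5))*d(Q, -5) = ((6 + 0) - 1*(-16)/(6 + 0))*0 = (6 - 1*(-16)/6)*0 = (6 - 1*(-16)*1/6)*0 = (6 + 8/3)*0 = (26/3)*0 = 0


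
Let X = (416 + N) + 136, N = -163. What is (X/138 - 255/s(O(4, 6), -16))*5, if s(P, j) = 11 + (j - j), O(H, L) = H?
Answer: -154555/1518 ≈ -101.81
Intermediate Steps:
s(P, j) = 11 (s(P, j) = 11 + 0 = 11)
X = 389 (X = (416 - 163) + 136 = 253 + 136 = 389)
(X/138 - 255/s(O(4, 6), -16))*5 = (389/138 - 255/11)*5 = -30911/1518*5 = -154555/1518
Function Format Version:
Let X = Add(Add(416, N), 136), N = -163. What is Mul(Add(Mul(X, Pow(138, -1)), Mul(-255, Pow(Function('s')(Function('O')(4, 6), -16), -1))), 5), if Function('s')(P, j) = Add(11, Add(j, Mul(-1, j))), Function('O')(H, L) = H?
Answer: Rational(-154555, 1518) ≈ -101.81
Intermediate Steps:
Function('s')(P, j) = 11 (Function('s')(P, j) = Add(11, 0) = 11)
X = 389 (X = Add(Add(416, -163), 136) = Add(253, 136) = 389)
Mul(Add(Mul(X, Pow(138, -1)), Mul(-255, Pow(Function('s')(Function('O')(4, 6), -16), -1))), 5) = Mul(Add(Mul(389, Pow(138, -1)), Mul(-255, Pow(11, -1))), 5) = Mul(Add(Mul(389, Rational(1, 138)), Mul(-255, Rational(1, 11))), 5) = Mul(Add(Rational(389, 138), Rational(-255, 11)), 5) = Mul(Rational(-30911, 1518), 5) = Rational(-154555, 1518)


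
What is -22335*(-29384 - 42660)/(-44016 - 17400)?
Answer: -134091895/5118 ≈ -26200.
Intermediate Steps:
-22335*(-29384 - 42660)/(-44016 - 17400) = -22335/((-61416/(-72044))) = -22335/((-61416*(-1/72044))) = -22335/15354/18011 = -22335*18011/15354 = -134091895/5118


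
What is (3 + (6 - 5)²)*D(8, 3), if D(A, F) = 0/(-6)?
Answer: 0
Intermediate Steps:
D(A, F) = 0 (D(A, F) = 0*(-⅙) = 0)
(3 + (6 - 5)²)*D(8, 3) = (3 + (6 - 5)²)*0 = (3 + 1²)*0 = (3 + 1)*0 = 4*0 = 0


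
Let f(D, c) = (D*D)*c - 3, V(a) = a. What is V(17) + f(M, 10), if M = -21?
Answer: 4424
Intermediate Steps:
f(D, c) = -3 + c*D² (f(D, c) = D²*c - 3 = c*D² - 3 = -3 + c*D²)
V(17) + f(M, 10) = 17 + (-3 + 10*(-21)²) = 17 + (-3 + 10*441) = 17 + (-3 + 4410) = 17 + 4407 = 4424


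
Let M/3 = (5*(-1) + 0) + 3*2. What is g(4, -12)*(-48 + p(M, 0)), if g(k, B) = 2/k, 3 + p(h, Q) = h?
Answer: -24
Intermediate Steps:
M = 3 (M = 3*((5*(-1) + 0) + 3*2) = 3*((-5 + 0) + 6) = 3*(-5 + 6) = 3*1 = 3)
p(h, Q) = -3 + h
g(4, -12)*(-48 + p(M, 0)) = (2/4)*(-48 + (-3 + 3)) = (2*(¼))*(-48 + 0) = (½)*(-48) = -24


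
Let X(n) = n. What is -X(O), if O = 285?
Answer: -285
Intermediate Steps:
-X(O) = -1*285 = -285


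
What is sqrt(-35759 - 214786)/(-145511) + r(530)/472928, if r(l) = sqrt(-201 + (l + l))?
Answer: sqrt(859)/472928 - I*sqrt(250545)/145511 ≈ 6.1973e-5 - 0.0034399*I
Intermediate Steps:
r(l) = sqrt(-201 + 2*l)
sqrt(-35759 - 214786)/(-145511) + r(530)/472928 = sqrt(-35759 - 214786)/(-145511) + sqrt(-201 + 2*530)/472928 = sqrt(-250545)*(-1/145511) + sqrt(-201 + 1060)*(1/472928) = (I*sqrt(250545))*(-1/145511) + sqrt(859)*(1/472928) = -I*sqrt(250545)/145511 + sqrt(859)/472928 = sqrt(859)/472928 - I*sqrt(250545)/145511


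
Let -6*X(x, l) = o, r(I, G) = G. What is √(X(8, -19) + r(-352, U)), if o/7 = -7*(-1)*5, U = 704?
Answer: √23874/6 ≈ 25.752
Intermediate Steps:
o = 245 (o = 7*(-7*(-1)*5) = 7*(7*5) = 7*35 = 245)
X(x, l) = -245/6 (X(x, l) = -⅙*245 = -245/6)
√(X(8, -19) + r(-352, U)) = √(-245/6 + 704) = √(3979/6) = √23874/6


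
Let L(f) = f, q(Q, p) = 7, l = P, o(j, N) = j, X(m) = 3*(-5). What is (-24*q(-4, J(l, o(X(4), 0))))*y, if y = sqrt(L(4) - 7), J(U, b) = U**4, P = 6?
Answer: -168*I*sqrt(3) ≈ -290.98*I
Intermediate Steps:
X(m) = -15
l = 6
y = I*sqrt(3) (y = sqrt(4 - 7) = sqrt(-3) = I*sqrt(3) ≈ 1.732*I)
(-24*q(-4, J(l, o(X(4), 0))))*y = (-24*7)*(I*sqrt(3)) = -168*I*sqrt(3)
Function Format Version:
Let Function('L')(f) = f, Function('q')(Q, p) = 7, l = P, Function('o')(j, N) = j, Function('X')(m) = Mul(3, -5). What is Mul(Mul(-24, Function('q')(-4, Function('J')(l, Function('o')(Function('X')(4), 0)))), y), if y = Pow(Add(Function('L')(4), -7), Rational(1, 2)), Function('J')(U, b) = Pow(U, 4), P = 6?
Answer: Mul(-168, I, Pow(3, Rational(1, 2))) ≈ Mul(-290.98, I)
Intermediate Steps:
Function('X')(m) = -15
l = 6
y = Mul(I, Pow(3, Rational(1, 2))) (y = Pow(Add(4, -7), Rational(1, 2)) = Pow(-3, Rational(1, 2)) = Mul(I, Pow(3, Rational(1, 2))) ≈ Mul(1.7320, I))
Mul(Mul(-24, Function('q')(-4, Function('J')(l, Function('o')(Function('X')(4), 0)))), y) = Mul(Mul(-24, 7), Mul(I, Pow(3, Rational(1, 2)))) = Mul(-168, Mul(I, Pow(3, Rational(1, 2)))) = Mul(-168, I, Pow(3, Rational(1, 2)))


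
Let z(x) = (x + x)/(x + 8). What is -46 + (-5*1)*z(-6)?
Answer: -16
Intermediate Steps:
z(x) = 2*x/(8 + x) (z(x) = (2*x)/(8 + x) = 2*x/(8 + x))
-46 + (-5*1)*z(-6) = -46 + (-5*1)*(2*(-6)/(8 - 6)) = -46 - 10*(-6)/2 = -46 - 5*(-6) = -46 + 30 = -16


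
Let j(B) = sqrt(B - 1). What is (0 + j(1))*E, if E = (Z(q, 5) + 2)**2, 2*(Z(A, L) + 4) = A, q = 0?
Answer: 0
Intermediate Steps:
Z(A, L) = -4 + A/2
j(B) = sqrt(-1 + B)
E = 4 (E = ((-4 + (1/2)*0) + 2)**2 = ((-4 + 0) + 2)**2 = (-4 + 2)**2 = (-2)**2 = 4)
(0 + j(1))*E = (0 + sqrt(-1 + 1))*4 = (0 + sqrt(0))*4 = (0 + 0)*4 = 0*4 = 0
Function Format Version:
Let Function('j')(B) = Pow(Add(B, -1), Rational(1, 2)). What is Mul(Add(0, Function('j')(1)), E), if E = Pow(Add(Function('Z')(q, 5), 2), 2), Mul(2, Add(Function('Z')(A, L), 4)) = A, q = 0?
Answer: 0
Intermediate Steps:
Function('Z')(A, L) = Add(-4, Mul(Rational(1, 2), A))
Function('j')(B) = Pow(Add(-1, B), Rational(1, 2))
E = 4 (E = Pow(Add(Add(-4, Mul(Rational(1, 2), 0)), 2), 2) = Pow(Add(Add(-4, 0), 2), 2) = Pow(Add(-4, 2), 2) = Pow(-2, 2) = 4)
Mul(Add(0, Function('j')(1)), E) = Mul(Add(0, Pow(Add(-1, 1), Rational(1, 2))), 4) = Mul(Add(0, Pow(0, Rational(1, 2))), 4) = Mul(Add(0, 0), 4) = Mul(0, 4) = 0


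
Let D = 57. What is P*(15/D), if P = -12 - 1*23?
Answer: -175/19 ≈ -9.2105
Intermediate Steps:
P = -35 (P = -12 - 23 = -35)
P*(15/D) = -525/57 = -35*5/19 = -175/19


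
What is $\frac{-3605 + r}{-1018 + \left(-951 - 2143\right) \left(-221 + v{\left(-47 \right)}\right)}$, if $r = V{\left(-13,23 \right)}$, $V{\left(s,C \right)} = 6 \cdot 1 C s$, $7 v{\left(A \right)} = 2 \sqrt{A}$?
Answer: $- \frac{921549911}{116548120992} - \frac{1193179 i \sqrt{47}}{116548120992} \approx -0.007907 - 7.0186 \cdot 10^{-5} i$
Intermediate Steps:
$v{\left(A \right)} = \frac{2 \sqrt{A}}{7}$
$V{\left(s,C \right)} = 6 C s$
$r = -1794$ ($r = 6 \cdot 23 \left(-13\right) = -1794$)
$\frac{-3605 + r}{-1018 + \left(-951 - 2143\right) \left(-221 + v{\left(-47 \right)}\right)} = \frac{-3605 - 1794}{-1018 + \left(-951 - 2143\right) \left(-221 + \frac{2 \sqrt{-47}}{7}\right)} = - \frac{5399}{-1018 - 3094 \left(-221 + \frac{2 i \sqrt{47}}{7}\right)} = - \frac{5399}{-1018 + \left(683774 - 884 i \sqrt{47}\right)} = - \frac{5399}{682756 - 884 i \sqrt{47}}$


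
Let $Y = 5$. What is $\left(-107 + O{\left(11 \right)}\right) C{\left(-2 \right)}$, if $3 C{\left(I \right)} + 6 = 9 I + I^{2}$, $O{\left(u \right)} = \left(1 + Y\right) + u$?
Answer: $600$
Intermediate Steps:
$O{\left(u \right)} = 6 + u$ ($O{\left(u \right)} = \left(1 + 5\right) + u = 6 + u$)
$C{\left(I \right)} = -2 + 3 I + \frac{I^{2}}{3}$ ($C{\left(I \right)} = -2 + \frac{9 I + I^{2}}{3} = -2 + \frac{I^{2} + 9 I}{3} = -2 + \left(3 I + \frac{I^{2}}{3}\right) = -2 + 3 I + \frac{I^{2}}{3}$)
$\left(-107 + O{\left(11 \right)}\right) C{\left(-2 \right)} = \left(-107 + \left(6 + 11\right)\right) \left(-2 + 3 \left(-2\right) + \frac{\left(-2\right)^{2}}{3}\right) = \left(-107 + 17\right) \left(-2 - 6 + \frac{1}{3} \cdot 4\right) = - 90 \left(-2 - 6 + \frac{4}{3}\right) = \left(-90\right) \left(- \frac{20}{3}\right) = 600$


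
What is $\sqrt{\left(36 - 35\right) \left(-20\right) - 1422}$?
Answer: $i \sqrt{1442} \approx 37.974 i$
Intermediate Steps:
$\sqrt{\left(36 - 35\right) \left(-20\right) - 1422} = \sqrt{1 \left(-20\right) - 1422} = \sqrt{-20 - 1422} = \sqrt{-1442} = i \sqrt{1442}$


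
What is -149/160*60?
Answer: -447/8 ≈ -55.875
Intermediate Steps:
-149/160*60 = -447/8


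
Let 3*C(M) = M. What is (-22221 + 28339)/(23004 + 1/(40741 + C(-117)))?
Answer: 13106044/49279411 ≈ 0.26595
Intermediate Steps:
C(M) = M/3
(-22221 + 28339)/(23004 + 1/(40741 + C(-117))) = (-22221 + 28339)/(23004 + 1/(40741 + (⅓)*(-117))) = 6118/(23004 + 1/(40741 - 39)) = 6118/(23004 + 1/40702) = 6118/(936308809/40702) = 6118*(40702/936308809) = 13106044/49279411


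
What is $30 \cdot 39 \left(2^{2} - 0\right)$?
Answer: $4680$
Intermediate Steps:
$30 \cdot 39 \left(2^{2} - 0\right) = 1170 \left(4 + 0\right) = 1170 \cdot 4 = 4680$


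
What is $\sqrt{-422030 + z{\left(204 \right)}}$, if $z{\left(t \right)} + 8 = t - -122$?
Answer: $4 i \sqrt{26357} \approx 649.39 i$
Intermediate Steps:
$z{\left(t \right)} = 114 + t$ ($z{\left(t \right)} = -8 + \left(t - -122\right) = -8 + \left(t + 122\right) = -8 + \left(122 + t\right) = 114 + t$)
$\sqrt{-422030 + z{\left(204 \right)}} = \sqrt{-422030 + \left(114 + 204\right)} = \sqrt{-422030 + 318} = \sqrt{-421712} = 4 i \sqrt{26357}$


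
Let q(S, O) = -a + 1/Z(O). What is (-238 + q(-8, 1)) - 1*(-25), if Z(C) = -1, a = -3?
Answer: -211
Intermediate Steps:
q(S, O) = 2 (q(S, O) = -1*(-3) + 1/(-1) = 3 - 1 = 2)
(-238 + q(-8, 1)) - 1*(-25) = (-238 + 2) - 1*(-25) = -236 + 25 = -211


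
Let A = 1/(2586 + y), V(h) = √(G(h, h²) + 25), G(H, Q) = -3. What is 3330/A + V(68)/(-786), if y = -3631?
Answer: -3479850 - √22/786 ≈ -3.4798e+6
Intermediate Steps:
V(h) = √22 (V(h) = √(-3 + 25) = √22)
A = -1/1045 (A = 1/(2586 - 3631) = 1/(-1045) = -1/1045 ≈ -0.00095694)
3330/A + V(68)/(-786) = 3330/(-1/1045) + √22/(-786) = 3330*(-1045) + √22*(-1/786) = -3479850 - √22/786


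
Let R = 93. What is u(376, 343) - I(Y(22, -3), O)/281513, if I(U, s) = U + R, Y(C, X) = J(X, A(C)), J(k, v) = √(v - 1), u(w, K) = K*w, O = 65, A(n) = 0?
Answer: 36306168491/281513 - I/281513 ≈ 1.2897e+5 - 3.5522e-6*I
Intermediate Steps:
J(k, v) = √(-1 + v)
Y(C, X) = I (Y(C, X) = √(-1 + 0) = √(-1) = I)
I(U, s) = 93 + U (I(U, s) = U + 93 = 93 + U)
u(376, 343) - I(Y(22, -3), O)/281513 = 343*376 - (93 + I)/281513 = 128968 - (93 + I)/281513 = 128968 - (93/281513 + I/281513) = 128968 + (-93/281513 - I/281513) = 36306168491/281513 - I/281513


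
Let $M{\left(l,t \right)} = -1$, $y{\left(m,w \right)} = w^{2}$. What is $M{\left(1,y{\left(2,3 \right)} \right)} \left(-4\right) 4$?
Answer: $16$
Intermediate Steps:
$M{\left(1,y{\left(2,3 \right)} \right)} \left(-4\right) 4 = \left(-1\right) \left(-4\right) 4 = 4 \cdot 4 = 16$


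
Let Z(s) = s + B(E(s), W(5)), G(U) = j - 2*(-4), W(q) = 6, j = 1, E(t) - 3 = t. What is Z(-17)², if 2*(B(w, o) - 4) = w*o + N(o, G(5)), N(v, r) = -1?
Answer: 12321/4 ≈ 3080.3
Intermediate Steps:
E(t) = 3 + t
G(U) = 9 (G(U) = 1 - 2*(-4) = 1 + 8 = 9)
B(w, o) = 7/2 + o*w/2 (B(w, o) = 4 + (w*o - 1)/2 = 4 + (o*w - 1)/2 = 4 + (-1 + o*w)/2 = 4 + (-½ + o*w/2) = 7/2 + o*w/2)
Z(s) = 25/2 + 4*s (Z(s) = s + (7/2 + (½)*6*(3 + s)) = s + (7/2 + (9 + 3*s)) = s + (25/2 + 3*s) = 25/2 + 4*s)
Z(-17)² = (25/2 + 4*(-17))² = (25/2 - 68)² = (-111/2)² = 12321/4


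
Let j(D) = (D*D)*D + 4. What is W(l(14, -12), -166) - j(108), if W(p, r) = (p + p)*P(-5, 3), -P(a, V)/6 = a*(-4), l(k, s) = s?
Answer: -1256836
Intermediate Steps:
j(D) = 4 + D³ (j(D) = D²*D + 4 = D³ + 4 = 4 + D³)
P(a, V) = 24*a (P(a, V) = -6*a*(-4) = -(-24)*a = 24*a)
W(p, r) = -240*p (W(p, r) = (p + p)*(24*(-5)) = (2*p)*(-120) = -240*p)
W(l(14, -12), -166) - j(108) = -240*(-12) - (4 + 108³) = 2880 - (4 + 1259712) = 2880 - 1*1259716 = 2880 - 1259716 = -1256836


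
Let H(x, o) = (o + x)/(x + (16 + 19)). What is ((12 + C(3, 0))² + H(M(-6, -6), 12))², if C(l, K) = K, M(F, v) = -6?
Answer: 17489124/841 ≈ 20796.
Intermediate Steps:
H(x, o) = (o + x)/(35 + x) (H(x, o) = (o + x)/(x + 35) = (o + x)/(35 + x))
((12 + C(3, 0))² + H(M(-6, -6), 12))² = ((12 + 0)² + (12 - 6)/(35 - 6))² = (12² + 6/29)² = (144 + (1/29)*6)² = (144 + 6/29)² = (4182/29)² = 17489124/841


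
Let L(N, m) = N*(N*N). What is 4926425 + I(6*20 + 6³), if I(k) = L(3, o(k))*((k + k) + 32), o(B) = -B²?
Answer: 4945433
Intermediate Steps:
L(N, m) = N³ (L(N, m) = N*N² = N³)
I(k) = 864 + 54*k (I(k) = 3³*((k + k) + 32) = 27*(2*k + 32) = 27*(32 + 2*k) = 864 + 54*k)
4926425 + I(6*20 + 6³) = 4926425 + (864 + 54*(6*20 + 6³)) = 4926425 + (864 + 54*(120 + 216)) = 4926425 + (864 + 54*336) = 4926425 + (864 + 18144) = 4926425 + 19008 = 4945433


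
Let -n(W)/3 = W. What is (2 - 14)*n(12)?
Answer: 432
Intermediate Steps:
n(W) = -3*W
(2 - 14)*n(12) = (2 - 14)*(-3*12) = -12*(-36) = 432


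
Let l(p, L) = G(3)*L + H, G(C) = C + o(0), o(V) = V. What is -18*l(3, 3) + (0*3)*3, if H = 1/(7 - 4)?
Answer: -168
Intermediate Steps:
G(C) = C (G(C) = C + 0 = C)
H = ⅓ (H = 1/3 = ⅓ ≈ 0.33333)
l(p, L) = ⅓ + 3*L (l(p, L) = 3*L + ⅓ = ⅓ + 3*L)
-18*l(3, 3) + (0*3)*3 = -18*(⅓ + 3*3) + (0*3)*3 = -18*(⅓ + 9) + 0*3 = -18*28/3 + 0 = -168 + 0 = -168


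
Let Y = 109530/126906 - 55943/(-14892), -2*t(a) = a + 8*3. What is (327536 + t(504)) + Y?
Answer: 103085816136077/314980692 ≈ 3.2728e+5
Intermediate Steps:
t(a) = -12 - a/2 (t(a) = -(a + 8*3)/2 = -(a + 24)/2 = -(24 + a)/2 = -12 - a/2)
Y = 1455103853/314980692 (Y = 109530*(1/126906) - 55943*(-1/14892) = 18255/21151 + 55943/14892 = 1455103853/314980692 ≈ 4.6197)
(327536 + t(504)) + Y = (327536 + (-12 - 1/2*504)) + 1455103853/314980692 = (327536 + (-12 - 252)) + 1455103853/314980692 = (327536 - 264) + 1455103853/314980692 = 327272 + 1455103853/314980692 = 103085816136077/314980692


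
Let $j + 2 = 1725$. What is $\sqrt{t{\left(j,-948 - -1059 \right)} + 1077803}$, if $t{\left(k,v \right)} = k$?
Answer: $\sqrt{1079526} \approx 1039.0$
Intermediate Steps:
$j = 1723$ ($j = -2 + 1725 = 1723$)
$\sqrt{t{\left(j,-948 - -1059 \right)} + 1077803} = \sqrt{1723 + 1077803} = \sqrt{1079526}$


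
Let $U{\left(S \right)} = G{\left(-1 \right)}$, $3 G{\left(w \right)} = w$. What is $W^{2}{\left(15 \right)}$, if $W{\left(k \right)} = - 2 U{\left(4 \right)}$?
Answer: $\frac{4}{9} \approx 0.44444$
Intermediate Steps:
$G{\left(w \right)} = \frac{w}{3}$
$U{\left(S \right)} = - \frac{1}{3}$ ($U{\left(S \right)} = \frac{1}{3} \left(-1\right) = - \frac{1}{3}$)
$W{\left(k \right)} = \frac{2}{3}$ ($W{\left(k \right)} = \left(-2\right) \left(- \frac{1}{3}\right) = \frac{2}{3}$)
$W^{2}{\left(15 \right)} = \left(\frac{2}{3}\right)^{2} = \frac{4}{9}$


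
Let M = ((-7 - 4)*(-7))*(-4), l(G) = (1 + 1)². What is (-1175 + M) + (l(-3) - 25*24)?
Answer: -2079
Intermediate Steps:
l(G) = 4 (l(G) = 2² = 4)
M = -308 (M = -11*(-7)*(-4) = 77*(-4) = -308)
(-1175 + M) + (l(-3) - 25*24) = (-1175 - 308) + (4 - 25*24) = -1483 + (4 - 600) = -1483 - 596 = -2079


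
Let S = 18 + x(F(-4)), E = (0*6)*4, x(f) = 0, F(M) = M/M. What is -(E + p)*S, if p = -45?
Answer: 810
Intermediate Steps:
F(M) = 1
E = 0 (E = 0*4 = 0)
S = 18 (S = 18 + 0 = 18)
-(E + p)*S = -(0 - 45)*18 = -(-45)*18 = -1*(-810) = 810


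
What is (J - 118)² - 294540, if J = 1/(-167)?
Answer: -7826060211/27889 ≈ -2.8061e+5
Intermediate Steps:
J = -1/167 ≈ -0.0059880
(J - 118)² - 294540 = (-1/167 - 118)² - 294540 = (-19707/167)² - 294540 = 388365849/27889 - 294540 = -7826060211/27889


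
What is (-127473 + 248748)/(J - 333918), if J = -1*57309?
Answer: -40425/130409 ≈ -0.30999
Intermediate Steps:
J = -57309
(-127473 + 248748)/(J - 333918) = (-127473 + 248748)/(-57309 - 333918) = 121275/(-391227) = 121275*(-1/391227) = -40425/130409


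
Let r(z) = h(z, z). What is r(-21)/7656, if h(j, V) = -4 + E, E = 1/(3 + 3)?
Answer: -23/45936 ≈ -0.00050070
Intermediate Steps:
E = 1/6 ≈ 0.16667
h(j, V) = -23/6 (h(j, V) = -4 + 1/6 = -23/6)
r(z) = -23/6
r(-21)/7656 = -23/6/7656 = -23/6*1/7656 = -23/45936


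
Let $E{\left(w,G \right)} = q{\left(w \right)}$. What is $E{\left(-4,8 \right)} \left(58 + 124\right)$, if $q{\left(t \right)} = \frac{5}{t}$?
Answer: $- \frac{455}{2} \approx -227.5$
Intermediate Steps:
$E{\left(w,G \right)} = \frac{5}{w}$
$E{\left(-4,8 \right)} \left(58 + 124\right) = \frac{5}{-4} \left(58 + 124\right) = 5 \left(- \frac{1}{4}\right) 182 = \left(- \frac{5}{4}\right) 182 = - \frac{455}{2}$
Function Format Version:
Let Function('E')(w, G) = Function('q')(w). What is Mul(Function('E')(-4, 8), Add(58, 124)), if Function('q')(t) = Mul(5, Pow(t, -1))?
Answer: Rational(-455, 2) ≈ -227.50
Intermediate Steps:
Function('E')(w, G) = Mul(5, Pow(w, -1))
Mul(Function('E')(-4, 8), Add(58, 124)) = Mul(Mul(5, Pow(-4, -1)), Add(58, 124)) = Mul(Mul(5, Rational(-1, 4)), 182) = Mul(Rational(-5, 4), 182) = Rational(-455, 2)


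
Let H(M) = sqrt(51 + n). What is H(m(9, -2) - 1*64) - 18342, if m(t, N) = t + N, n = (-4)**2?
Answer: -18342 + sqrt(67) ≈ -18334.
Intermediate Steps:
n = 16
m(t, N) = N + t
H(M) = sqrt(67) (H(M) = sqrt(51 + 16) = sqrt(67))
H(m(9, -2) - 1*64) - 18342 = sqrt(67) - 18342 = -18342 + sqrt(67)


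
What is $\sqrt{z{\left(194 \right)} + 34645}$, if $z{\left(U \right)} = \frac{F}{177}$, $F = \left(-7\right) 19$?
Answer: $\frac{8 \sqrt{16958901}}{177} \approx 186.13$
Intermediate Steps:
$F = -133$
$z{\left(U \right)} = - \frac{133}{177}$
$\sqrt{z{\left(194 \right)} + 34645} = \sqrt{- \frac{133}{177} + 34645} = \sqrt{\frac{6132032}{177}} = \frac{8 \sqrt{16958901}}{177}$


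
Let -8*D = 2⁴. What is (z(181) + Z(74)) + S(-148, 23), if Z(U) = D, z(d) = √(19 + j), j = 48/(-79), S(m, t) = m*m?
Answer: 21902 + √114787/79 ≈ 21906.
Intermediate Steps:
S(m, t) = m²
j = -48/79 (j = 48*(-1/79) = -48/79 ≈ -0.60759)
z(d) = √114787/79 (z(d) = √(19 - 48/79) = √(1453/79) = √114787/79)
D = -2 (D = -⅛*2⁴ = -⅛*16 = -2)
Z(U) = -2
(z(181) + Z(74)) + S(-148, 23) = (√114787/79 - 2) + (-148)² = (-2 + √114787/79) + 21904 = 21902 + √114787/79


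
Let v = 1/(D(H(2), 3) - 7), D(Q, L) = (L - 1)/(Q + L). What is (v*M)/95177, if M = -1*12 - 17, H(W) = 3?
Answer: 87/1903540 ≈ 4.5704e-5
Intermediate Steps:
M = -29 (M = -12 - 17 = -29)
D(Q, L) = (-1 + L)/(L + Q)
v = -3/20 (v = 1/((-1 + 3)/(3 + 3) - 7) = 1/(2/6 - 7) = 1/((⅙)*2 - 7) = 1/(⅓ - 7) = 1/(-20/3) = -3/20 ≈ -0.15000)
(v*M)/95177 = -3/20*(-29)/95177 = (87/20)*(1/95177) = 87/1903540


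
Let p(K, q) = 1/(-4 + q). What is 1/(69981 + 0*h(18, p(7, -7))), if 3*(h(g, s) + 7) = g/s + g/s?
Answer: 1/69981 ≈ 1.4290e-5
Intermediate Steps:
h(g, s) = -7 + 2*g/(3*s) (h(g, s) = -7 + (g/s + g/s)/3 = -7 + (2*g/s)/3 = -7 + 2*g/(3*s))
1/(69981 + 0*h(18, p(7, -7))) = 1/(69981 + 0*(-7 + (⅔)*18/1/(-4 - 7))) = 1/(69981 + 0*(-7 + (⅔)*18/1/(-11))) = 1/(69981 + 0*(-7 + (⅔)*18/(-1/11))) = 1/(69981 + 0*(-7 + (⅔)*18*(-11))) = 1/(69981 + 0*(-7 - 132)) = 1/(69981 + 0*(-139)) = 1/(69981 + 0) = 1/69981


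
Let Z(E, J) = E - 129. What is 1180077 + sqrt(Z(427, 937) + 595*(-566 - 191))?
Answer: 1180077 + 9*I*sqrt(5557) ≈ 1.1801e+6 + 670.91*I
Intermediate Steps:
Z(E, J) = -129 + E
1180077 + sqrt(Z(427, 937) + 595*(-566 - 191)) = 1180077 + sqrt((-129 + 427) + 595*(-566 - 191)) = 1180077 + sqrt(298 + 595*(-757)) = 1180077 + sqrt(298 - 450415) = 1180077 + sqrt(-450117) = 1180077 + 9*I*sqrt(5557)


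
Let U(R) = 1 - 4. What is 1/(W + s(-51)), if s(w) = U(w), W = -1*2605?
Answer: -1/2608 ≈ -0.00038344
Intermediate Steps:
W = -2605
U(R) = -3
s(w) = -3
1/(W + s(-51)) = 1/(-2605 - 3) = 1/(-2608) = -1/2608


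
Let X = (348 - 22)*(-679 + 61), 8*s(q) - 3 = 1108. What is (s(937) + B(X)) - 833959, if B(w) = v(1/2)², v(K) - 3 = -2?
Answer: -6670553/8 ≈ -8.3382e+5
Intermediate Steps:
s(q) = 1111/8 (s(q) = 3/8 + (⅛)*1108 = 3/8 + 277/2 = 1111/8)
v(K) = 1 (v(K) = 3 - 2 = 1)
X = -201468 (X = 326*(-618) = -201468)
B(w) = 1 (B(w) = 1² = 1)
(s(937) + B(X)) - 833959 = (1111/8 + 1) - 833959 = 1119/8 - 833959 = -6670553/8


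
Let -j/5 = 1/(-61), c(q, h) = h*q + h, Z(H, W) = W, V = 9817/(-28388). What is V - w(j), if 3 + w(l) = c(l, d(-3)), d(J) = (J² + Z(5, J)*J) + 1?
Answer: -31002385/1731668 ≈ -17.903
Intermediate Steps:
V = -9817/28388 (V = 9817*(-1/28388) = -9817/28388 ≈ -0.34582)
d(J) = 1 + 2*J² (d(J) = (J² + J*J) + 1 = (J² + J²) + 1 = 2*J² + 1 = 1 + 2*J²)
c(q, h) = h + h*q
j = 5/61 (j = -5/(-61) = -5*(-1/61) = 5/61 ≈ 0.081967)
w(l) = 16 + 19*l (w(l) = -3 + (1 + 2*(-3)²)*(1 + l) = -3 + (1 + 2*9)*(1 + l) = -3 + (1 + 18)*(1 + l) = -3 + 19*(1 + l) = -3 + (19 + 19*l) = 16 + 19*l)
V - w(j) = -9817/28388 - (16 + 19*(5/61)) = -9817/28388 - (16 + 95/61) = -9817/28388 - 1*1071/61 = -9817/28388 - 1071/61 = -31002385/1731668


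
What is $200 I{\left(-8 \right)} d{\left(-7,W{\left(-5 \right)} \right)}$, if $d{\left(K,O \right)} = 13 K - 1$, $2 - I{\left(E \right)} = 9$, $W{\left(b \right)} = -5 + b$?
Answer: $128800$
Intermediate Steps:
$I{\left(E \right)} = -7$ ($I{\left(E \right)} = 2 - 9 = -7$)
$d{\left(K,O \right)} = -1 + 13 K$
$200 I{\left(-8 \right)} d{\left(-7,W{\left(-5 \right)} \right)} = 200 \left(-7\right) \left(-1 + 13 \left(-7\right)\right) = - 1400 \left(-1 - 91\right) = \left(-1400\right) \left(-92\right) = 128800$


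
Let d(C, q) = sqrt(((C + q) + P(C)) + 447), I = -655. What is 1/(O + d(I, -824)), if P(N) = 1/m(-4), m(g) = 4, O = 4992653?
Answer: 19970612/99706335917763 - 2*I*sqrt(4127)/99706335917763 ≈ 2.0029e-7 - 1.2886e-12*I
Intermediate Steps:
P(N) = 1/4
d(C, q) = sqrt(1789/4 + C + q) (d(C, q) = sqrt(((C + q) + 1/4) + 447) = sqrt((1/4 + C + q) + 447) = sqrt(1789/4 + C + q))
1/(O + d(I, -824)) = 1/(4992653 + sqrt(1789 + 4*(-655) + 4*(-824))/2) = 1/(4992653 + sqrt(1789 - 2620 - 3296)/2) = 1/(4992653 + sqrt(-4127)/2) = 1/(4992653 + (I*sqrt(4127))/2) = 1/(4992653 + I*sqrt(4127)/2)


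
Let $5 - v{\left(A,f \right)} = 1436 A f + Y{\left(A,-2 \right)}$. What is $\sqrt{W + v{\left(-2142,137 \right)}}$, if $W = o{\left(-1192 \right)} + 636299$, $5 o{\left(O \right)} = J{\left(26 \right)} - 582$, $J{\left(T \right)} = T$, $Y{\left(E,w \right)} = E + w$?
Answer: $\frac{2 \sqrt{2637739255}}{5} \approx 20544.0$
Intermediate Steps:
$o{\left(O \right)} = - \frac{556}{5}$ ($o{\left(O \right)} = \frac{26 - 582}{5} = \frac{1}{5} \left(-556\right) = - \frac{556}{5}$)
$v{\left(A,f \right)} = 7 - A - 1436 A f$ ($v{\left(A,f \right)} = 5 - \left(1436 A f + \left(A - 2\right)\right) = 5 - \left(1436 A f + \left(-2 + A\right)\right) = 5 - \left(-2 + A + 1436 A f\right) = 7 - A - 1436 A f$)
$W = \frac{3180939}{5}$ ($W = - \frac{556}{5} + 636299 = \frac{3180939}{5} \approx 6.3619 \cdot 10^{5}$)
$\sqrt{W + v{\left(-2142,137 \right)}} = \sqrt{\frac{3180939}{5} - \left(-2149 - 421399944\right)} = \sqrt{\frac{3180939}{5} + \left(7 + 2142 + 421399944\right)} = \sqrt{\frac{3180939}{5} + 421402093} = \sqrt{\frac{2110191404}{5}} = \frac{2 \sqrt{2637739255}}{5}$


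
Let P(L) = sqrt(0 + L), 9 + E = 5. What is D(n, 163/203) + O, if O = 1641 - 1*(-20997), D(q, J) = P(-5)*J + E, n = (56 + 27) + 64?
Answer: 22634 + 163*I*sqrt(5)/203 ≈ 22634.0 + 1.7955*I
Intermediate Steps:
E = -4 (E = -9 + 5 = -4)
n = 147 (n = 83 + 64 = 147)
P(L) = sqrt(L)
D(q, J) = -4 + I*J*sqrt(5) (D(q, J) = sqrt(-5)*J - 4 = (I*sqrt(5))*J - 4 = I*J*sqrt(5) - 4 = -4 + I*J*sqrt(5))
O = 22638 (O = 1641 + 20997 = 22638)
D(n, 163/203) + O = (-4 + I*(163/203)*sqrt(5)) + 22638 = (-4 + 163*I*sqrt(5)/203) + 22638 = 22634 + 163*I*sqrt(5)/203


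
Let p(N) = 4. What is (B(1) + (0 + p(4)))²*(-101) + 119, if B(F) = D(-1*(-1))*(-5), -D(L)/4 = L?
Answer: -58057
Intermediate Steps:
D(L) = -4*L
B(F) = 20 (B(F) = -(-4)*(-1)*(-5) = -4*1*(-5) = -4*(-5) = 20)
(B(1) + (0 + p(4)))²*(-101) + 119 = (20 + (0 + 4))²*(-101) + 119 = (20 + 4)²*(-101) + 119 = 24²*(-101) + 119 = 576*(-101) + 119 = -58176 + 119 = -58057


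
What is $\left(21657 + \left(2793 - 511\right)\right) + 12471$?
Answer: $36410$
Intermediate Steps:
$\left(21657 + \left(2793 - 511\right)\right) + 12471 = \left(21657 + 2282\right) + 12471 = 23939 + 12471 = 36410$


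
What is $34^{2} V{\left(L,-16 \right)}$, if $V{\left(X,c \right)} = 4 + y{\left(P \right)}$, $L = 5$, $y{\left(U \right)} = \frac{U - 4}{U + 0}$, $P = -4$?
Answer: $6936$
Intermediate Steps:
$y{\left(U \right)} = \frac{-4 + U}{U}$
$V{\left(X,c \right)} = 6$ ($V{\left(X,c \right)} = 4 + \frac{-4 - 4}{-4} = 4 - -2 = 4 + 2 = 6$)
$34^{2} V{\left(L,-16 \right)} = 34^{2} \cdot 6 = 1156 \cdot 6 = 6936$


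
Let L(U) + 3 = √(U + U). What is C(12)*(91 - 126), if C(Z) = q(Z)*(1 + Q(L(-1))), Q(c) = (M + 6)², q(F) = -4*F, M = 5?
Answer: 204960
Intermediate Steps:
L(U) = -3 + √2*√U (L(U) = -3 + √(U + U) = -3 + √(2*U) = -3 + √2*√U)
Q(c) = 121 (Q(c) = (5 + 6)² = 11² = 121)
C(Z) = -488*Z (C(Z) = (-4*Z)*(1 + 121) = -4*Z*122 = -488*Z)
C(12)*(91 - 126) = (-488*12)*(91 - 126) = -5856*(-35) = 204960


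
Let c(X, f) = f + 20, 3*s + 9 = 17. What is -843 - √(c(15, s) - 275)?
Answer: -843 - I*√2271/3 ≈ -843.0 - 15.885*I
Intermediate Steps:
s = 8/3 (s = -3 + (⅓)*17 = -3 + 17/3 = 8/3 ≈ 2.6667)
c(X, f) = 20 + f
-843 - √(c(15, s) - 275) = -843 - √((20 + 8/3) - 275) = -843 - √(68/3 - 275) = -843 - √(-757/3) = -843 - I*√2271/3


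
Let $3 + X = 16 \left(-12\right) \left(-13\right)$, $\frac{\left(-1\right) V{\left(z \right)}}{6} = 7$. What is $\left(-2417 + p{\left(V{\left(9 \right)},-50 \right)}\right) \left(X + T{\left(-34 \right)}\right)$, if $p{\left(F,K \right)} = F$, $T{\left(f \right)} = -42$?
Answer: $-6027009$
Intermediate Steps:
$V{\left(z \right)} = -42$ ($V{\left(z \right)} = \left(-6\right) 7 = -42$)
$X = 2493$ ($X = -3 + 16 \left(-12\right) \left(-13\right) = -3 - -2496 = -3 + 2496 = 2493$)
$\left(-2417 + p{\left(V{\left(9 \right)},-50 \right)}\right) \left(X + T{\left(-34 \right)}\right) = \left(-2417 - 42\right) \left(2493 - 42\right) = \left(-2459\right) 2451 = -6027009$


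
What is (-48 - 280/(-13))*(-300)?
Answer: 103200/13 ≈ 7938.5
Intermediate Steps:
(-48 - 280/(-13))*(-300) = (-48 - 280*(-1/13))*(-300) = (-48 + 280/13)*(-300) = -344/13*(-300) = 103200/13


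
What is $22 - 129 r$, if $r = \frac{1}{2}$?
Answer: $- \frac{85}{2} \approx -42.5$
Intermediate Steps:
$r = \frac{1}{2} \approx 0.5$
$22 - 129 r = 22 - \frac{129}{2} = - \frac{85}{2}$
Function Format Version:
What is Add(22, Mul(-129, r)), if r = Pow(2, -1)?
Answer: Rational(-85, 2) ≈ -42.500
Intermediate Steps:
r = Rational(1, 2) ≈ 0.50000
Add(22, Mul(-129, r)) = Add(22, Mul(-129, Rational(1, 2))) = Add(22, Rational(-129, 2)) = Rational(-85, 2)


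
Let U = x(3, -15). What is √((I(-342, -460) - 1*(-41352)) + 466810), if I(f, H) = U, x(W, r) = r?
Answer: √508147 ≈ 712.84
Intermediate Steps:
U = -15
I(f, H) = -15
√((I(-342, -460) - 1*(-41352)) + 466810) = √((-15 - 1*(-41352)) + 466810) = √((-15 + 41352) + 466810) = √(41337 + 466810) = √508147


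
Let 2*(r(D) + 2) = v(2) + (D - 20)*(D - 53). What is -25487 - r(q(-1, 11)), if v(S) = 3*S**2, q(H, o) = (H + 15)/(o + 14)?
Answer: -16250448/625 ≈ -26001.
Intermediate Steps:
q(H, o) = (15 + H)/(14 + o)
r(D) = 4 + (-53 + D)*(-20 + D)/2 (r(D) = -2 + (3*2**2 + (D - 20)*(D - 53))/2 = -2 + (3*4 + (-20 + D)*(-53 + D))/2 = -2 + (12 + (-53 + D)*(-20 + D))/2 = -2 + (6 + (-53 + D)*(-20 + D)/2) = 4 + (-53 + D)*(-20 + D)/2)
-25487 - r(q(-1, 11)) = -25487 - (534 + ((15 - 1)/(14 + 11))**2/2 - 73*(15 - 1)/(2*(14 + 11))) = -25487 - (534 + (14/25)**2/2 - 73*14/(2*25)) = -25487 - (534 + ((1/25)*14)**2/2 - 73*14/50) = -25487 - (534 + (14/25)**2/2 - 73/2*14/25) = -25487 - (534 + (1/2)*(196/625) - 511/25) = -25487 - (534 + 98/625 - 511/25) = -25487 - 1*321073/625 = -25487 - 321073/625 = -16250448/625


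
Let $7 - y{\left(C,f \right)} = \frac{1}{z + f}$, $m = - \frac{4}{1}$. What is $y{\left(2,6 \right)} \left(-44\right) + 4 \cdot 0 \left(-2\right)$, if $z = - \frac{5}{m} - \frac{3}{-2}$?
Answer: $- \frac{10604}{35} \approx -302.97$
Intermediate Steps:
$m = -4$ ($m = \left(-4\right) 1 = -4$)
$z = \frac{11}{4}$ ($z = - \frac{5}{-4} - \frac{3}{-2} = \left(-5\right) \left(- \frac{1}{4}\right) - - \frac{3}{2} = \frac{5}{4} + \frac{3}{2} = \frac{11}{4} \approx 2.75$)
$y{\left(C,f \right)} = 7 - \frac{1}{\frac{11}{4} + f}$
$y{\left(2,6 \right)} \left(-44\right) + 4 \cdot 0 \left(-2\right) = \frac{73 + 28 \cdot 6}{11 + 4 \cdot 6} \left(-44\right) + 4 \cdot 0 \left(-2\right) = \frac{73 + 168}{11 + 24} \left(-44\right) + 0 \left(-2\right) = \frac{1}{35} \cdot 241 \left(-44\right) + 0 = \frac{241}{35} \left(-44\right) + 0 = - \frac{10604}{35} + 0 = - \frac{10604}{35}$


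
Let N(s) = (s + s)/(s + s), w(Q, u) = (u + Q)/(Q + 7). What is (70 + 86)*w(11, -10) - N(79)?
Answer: 23/3 ≈ 7.6667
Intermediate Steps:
w(Q, u) = (Q + u)/(7 + Q)
N(s) = 1 (N(s) = (2*s)/((2*s)) = (2*s)*(1/(2*s)) = 1)
(70 + 86)*w(11, -10) - N(79) = (70 + 86)*((11 - 10)/(7 + 11)) - 1*1 = 156*(1/18) - 1 = 26/3 - 1 = 23/3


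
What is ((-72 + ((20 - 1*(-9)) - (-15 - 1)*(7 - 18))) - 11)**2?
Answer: 52900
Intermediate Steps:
((-72 + ((20 - 1*(-9)) - (-15 - 1)*(7 - 18))) - 11)**2 = ((-72 + ((20 + 9) - (-16)*(-11))) - 11)**2 = ((-72 + (29 - 1*176)) - 11)**2 = ((-72 + (29 - 176)) - 11)**2 = ((-72 - 147) - 11)**2 = (-219 - 11)**2 = (-230)**2 = 52900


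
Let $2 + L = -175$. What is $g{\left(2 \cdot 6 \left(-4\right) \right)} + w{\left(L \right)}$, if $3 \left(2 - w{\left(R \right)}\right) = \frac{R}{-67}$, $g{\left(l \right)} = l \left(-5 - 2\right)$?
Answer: $\frac{22587}{67} \approx 337.12$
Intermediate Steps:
$g{\left(l \right)} = - 7 l$ ($g{\left(l \right)} = l \left(-7\right) = - 7 l$)
$L = -177$ ($L = -2 - 175 = -177$)
$w{\left(R \right)} = 2 + \frac{R}{201}$ ($w{\left(R \right)} = 2 - \frac{R \frac{1}{-67}}{3} = 2 - \frac{R \left(- \frac{1}{67}\right)}{3} = 2 - \frac{\left(- \frac{1}{67}\right) R}{3} = 2 + \frac{R}{201}$)
$g{\left(2 \cdot 6 \left(-4\right) \right)} + w{\left(L \right)} = - 7 \cdot 2 \cdot 6 \left(-4\right) + \left(2 + \frac{1}{201} \left(-177\right)\right) = - 7 \cdot 12 \left(-4\right) + \left(2 - \frac{59}{67}\right) = \left(-7\right) \left(-48\right) + \frac{75}{67} = 336 + \frac{75}{67} = \frac{22587}{67}$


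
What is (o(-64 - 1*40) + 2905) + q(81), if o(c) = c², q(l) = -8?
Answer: 13713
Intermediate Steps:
(o(-64 - 1*40) + 2905) + q(81) = ((-64 - 1*40)² + 2905) - 8 = ((-64 - 40)² + 2905) - 8 = ((-104)² + 2905) - 8 = (10816 + 2905) - 8 = 13721 - 8 = 13713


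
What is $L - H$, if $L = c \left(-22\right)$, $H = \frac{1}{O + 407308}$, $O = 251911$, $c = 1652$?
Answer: $- \frac{23958655337}{659219} \approx -36344.0$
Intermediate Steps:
$H = \frac{1}{659219}$ ($H = \frac{1}{251911 + 407308} = \frac{1}{659219} \approx 1.5169 \cdot 10^{-6}$)
$L = -36344$ ($L = 1652 \left(-22\right) = -36344$)
$L - H = -36344 - \frac{1}{659219} = - \frac{23958655337}{659219}$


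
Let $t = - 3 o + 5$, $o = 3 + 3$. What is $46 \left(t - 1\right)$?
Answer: $-644$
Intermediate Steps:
$o = 6$
$t = -13$ ($t = \left(-3\right) 6 + 5 = -18 + 5 = -13$)
$46 \left(t - 1\right) = 46 \left(-13 - 1\right) = 46 \left(-14\right) = -644$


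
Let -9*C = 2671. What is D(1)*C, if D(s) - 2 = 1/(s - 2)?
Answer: -2671/9 ≈ -296.78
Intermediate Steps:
C = -2671/9 (C = -⅑*2671 = -2671/9 ≈ -296.78)
D(s) = 2 + 1/(-2 + s) (D(s) = 2 + 1/(s - 2) = 2 + 1/(-2 + s))
D(1)*C = ((-3 + 2*1)/(-2 + 1))*(-2671/9) = ((-3 + 2)/(-1))*(-2671/9) = -1*(-1)*(-2671/9) = 1*(-2671/9) = -2671/9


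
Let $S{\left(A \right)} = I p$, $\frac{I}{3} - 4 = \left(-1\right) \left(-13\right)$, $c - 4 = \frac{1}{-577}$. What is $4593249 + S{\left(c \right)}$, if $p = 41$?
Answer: $4595340$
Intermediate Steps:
$c = \frac{2307}{577}$ ($c = 4 + \frac{1}{-577} = 4 - \frac{1}{577} = \frac{2307}{577} \approx 3.9983$)
$I = 51$ ($I = 12 + 3 \left(\left(-1\right) \left(-13\right)\right) = 12 + 3 \cdot 13 = 12 + 39 = 51$)
$S{\left(A \right)} = 2091$ ($S{\left(A \right)} = 51 \cdot 41 = 2091$)
$4593249 + S{\left(c \right)} = 4593249 + 2091 = 4595340$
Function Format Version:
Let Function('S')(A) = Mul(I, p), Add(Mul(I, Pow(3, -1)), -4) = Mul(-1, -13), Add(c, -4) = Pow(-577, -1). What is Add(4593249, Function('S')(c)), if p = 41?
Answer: 4595340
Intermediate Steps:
c = Rational(2307, 577) (c = Add(4, Pow(-577, -1)) = Add(4, Rational(-1, 577)) = Rational(2307, 577) ≈ 3.9983)
I = 51 (I = Add(12, Mul(3, Mul(-1, -13))) = Add(12, Mul(3, 13)) = Add(12, 39) = 51)
Function('S')(A) = 2091 (Function('S')(A) = Mul(51, 41) = 2091)
Add(4593249, Function('S')(c)) = Add(4593249, 2091) = 4595340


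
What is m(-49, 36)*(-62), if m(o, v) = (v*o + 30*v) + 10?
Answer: 41788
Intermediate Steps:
m(o, v) = 10 + 30*v + o*v (m(o, v) = (o*v + 30*v) + 10 = (30*v + o*v) + 10 = 10 + 30*v + o*v)
m(-49, 36)*(-62) = (10 + 30*36 - 49*36)*(-62) = (10 + 1080 - 1764)*(-62) = -674*(-62) = 41788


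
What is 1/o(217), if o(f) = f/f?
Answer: 1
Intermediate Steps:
o(f) = 1
1/o(217) = 1/1 = 1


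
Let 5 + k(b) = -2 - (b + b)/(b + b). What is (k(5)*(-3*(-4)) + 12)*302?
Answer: -25368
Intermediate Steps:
k(b) = -8 (k(b) = -5 + (-2 - (b + b)/(b + b)) = -5 + (-2 - 2*b/(2*b)) = -5 + (-2 - 2*b*1/(2*b)) = -5 + (-2 - 1*1) = -5 + (-2 - 1) = -5 - 3 = -8)
(k(5)*(-3*(-4)) + 12)*302 = (-(-24)*(-4) + 12)*302 = (-8*12 + 12)*302 = (-96 + 12)*302 = -84*302 = -25368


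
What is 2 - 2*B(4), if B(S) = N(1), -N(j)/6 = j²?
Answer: 14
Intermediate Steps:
N(j) = -6*j²
B(S) = -6 (B(S) = -6*1² = -6*1 = -6)
2 - 2*B(4) = 2 - 2*(-6) = 2 + 12 = 14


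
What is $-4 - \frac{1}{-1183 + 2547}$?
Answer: $- \frac{5457}{1364} \approx -4.0007$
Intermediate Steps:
$-4 - \frac{1}{-1183 + 2547} = -4 - \frac{1}{1364} = - \frac{5457}{1364}$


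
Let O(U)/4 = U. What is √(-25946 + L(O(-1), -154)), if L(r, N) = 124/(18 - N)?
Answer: I*√47972821/43 ≈ 161.08*I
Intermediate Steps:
O(U) = 4*U
√(-25946 + L(O(-1), -154)) = √(-25946 - 124/(-18 - 154)) = √(-25946 - 124/(-172)) = √(-25946 - 124*(-1/172)) = √(-25946 + 31/43) = √(-1115647/43) = I*√47972821/43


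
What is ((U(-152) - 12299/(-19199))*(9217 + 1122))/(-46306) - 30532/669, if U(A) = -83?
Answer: -8103437880085/297380165043 ≈ -27.249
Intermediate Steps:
((U(-152) - 12299/(-19199))*(9217 + 1122))/(-46306) - 30532/669 = ((-83 - 12299/(-19199))*(9217 + 1122))/(-46306) - 30532/669 = ((-83 - 12299*(-1/19199))*10339)*(-1/46306) - 30532*1/669 = ((-83 + 12299/19199)*10339)*(-1/46306) - 30532/669 = -1581218/19199*10339*(-1/46306) - 30532/669 = -16348212902/19199*(-1/46306) - 30532/669 = 8174106451/444514447 - 30532/669 = -8103437880085/297380165043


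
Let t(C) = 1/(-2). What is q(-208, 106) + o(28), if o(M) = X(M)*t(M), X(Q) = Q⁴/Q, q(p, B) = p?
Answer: -11184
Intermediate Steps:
t(C) = -½
X(Q) = Q³
o(M) = -M³/2 (o(M) = M³*(-½) = -M³/2)
q(-208, 106) + o(28) = -208 - ½*28³ = -208 - ½*21952 = -208 - 10976 = -11184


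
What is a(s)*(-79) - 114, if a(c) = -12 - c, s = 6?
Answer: 1308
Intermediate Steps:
a(s)*(-79) - 114 = (-12 - 1*6)*(-79) - 114 = (-12 - 6)*(-79) - 114 = -18*(-79) - 114 = 1422 - 114 = 1308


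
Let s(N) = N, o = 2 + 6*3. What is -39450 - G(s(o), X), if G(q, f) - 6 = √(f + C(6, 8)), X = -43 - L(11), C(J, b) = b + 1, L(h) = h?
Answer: -39456 - 3*I*√5 ≈ -39456.0 - 6.7082*I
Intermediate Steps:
C(J, b) = 1 + b
o = 20 (o = 2 + 18 = 20)
X = -54 (X = -43 - 1*11 = -43 - 11 = -54)
G(q, f) = 6 + √(9 + f) (G(q, f) = 6 + √(f + (1 + 8)) = 6 + √(f + 9) = 6 + √(9 + f))
-39450 - G(s(o), X) = -39450 - (6 + √(9 - 54)) = -39450 - (6 + √(-45)) = -39450 - (6 + 3*I*√5) = -39450 + (-6 - 3*I*√5) = -39456 - 3*I*√5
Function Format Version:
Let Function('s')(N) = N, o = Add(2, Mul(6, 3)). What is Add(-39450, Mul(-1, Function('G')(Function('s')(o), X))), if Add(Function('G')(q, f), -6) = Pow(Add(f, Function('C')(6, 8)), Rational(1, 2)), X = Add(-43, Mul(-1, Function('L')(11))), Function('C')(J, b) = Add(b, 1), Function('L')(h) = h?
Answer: Add(-39456, Mul(-3, I, Pow(5, Rational(1, 2)))) ≈ Add(-39456., Mul(-6.7082, I))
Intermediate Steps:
Function('C')(J, b) = Add(1, b)
o = 20 (o = Add(2, 18) = 20)
X = -54 (X = Add(-43, Mul(-1, 11)) = Add(-43, -11) = -54)
Function('G')(q, f) = Add(6, Pow(Add(9, f), Rational(1, 2))) (Function('G')(q, f) = Add(6, Pow(Add(f, Add(1, 8)), Rational(1, 2))) = Add(6, Pow(Add(f, 9), Rational(1, 2))) = Add(6, Pow(Add(9, f), Rational(1, 2))))
Add(-39450, Mul(-1, Function('G')(Function('s')(o), X))) = Add(-39450, Mul(-1, Add(6, Pow(Add(9, -54), Rational(1, 2))))) = Add(-39450, Mul(-1, Add(6, Pow(-45, Rational(1, 2))))) = Add(-39450, Mul(-1, Add(6, Mul(3, I, Pow(5, Rational(1, 2)))))) = Add(-39450, Add(-6, Mul(-3, I, Pow(5, Rational(1, 2))))) = Add(-39456, Mul(-3, I, Pow(5, Rational(1, 2))))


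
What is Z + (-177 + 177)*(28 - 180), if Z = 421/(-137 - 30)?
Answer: -421/167 ≈ -2.5210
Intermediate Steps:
Z = -421/167 (Z = 421/(-167) = 421*(-1/167) = -421/167 ≈ -2.5210)
Z + (-177 + 177)*(28 - 180) = -421/167 + (-177 + 177)*(28 - 180) = -421/167 + 0*(-152) = -421/167 + 0 = -421/167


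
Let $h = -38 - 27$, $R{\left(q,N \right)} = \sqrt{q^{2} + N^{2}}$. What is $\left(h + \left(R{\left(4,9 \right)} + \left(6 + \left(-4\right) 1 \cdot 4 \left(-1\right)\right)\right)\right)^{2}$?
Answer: $\left(43 - \sqrt{97}\right)^{2} \approx 1099.0$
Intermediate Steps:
$R{\left(q,N \right)} = \sqrt{N^{2} + q^{2}}$
$h = -65$
$\left(h + \left(R{\left(4,9 \right)} + \left(6 + \left(-4\right) 1 \cdot 4 \left(-1\right)\right)\right)\right)^{2} = \left(-65 + \left(\sqrt{9^{2} + 4^{2}} + \left(6 + \left(-4\right) 1 \cdot 4 \left(-1\right)\right)\right)\right)^{2} = \left(-65 + \left(\sqrt{81 + 16} + \left(6 + \left(-4\right) 4 \left(-1\right)\right)\right)\right)^{2} = \left(-65 + \left(\sqrt{97} + \left(6 - -16\right)\right)\right)^{2} = \left(-65 + \left(\sqrt{97} + \left(6 + 16\right)\right)\right)^{2} = \left(-65 + \left(\sqrt{97} + 22\right)\right)^{2} = \left(-65 + \left(22 + \sqrt{97}\right)\right)^{2} = \left(-43 + \sqrt{97}\right)^{2}$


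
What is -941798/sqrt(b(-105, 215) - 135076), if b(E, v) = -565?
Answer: 85618*I*sqrt(1121)/1121 ≈ 2557.2*I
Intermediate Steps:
-941798/sqrt(b(-105, 215) - 135076) = -941798/sqrt(-565 - 135076) = -941798*(-I*sqrt(1121)/12331) = -(-85618)*I*sqrt(1121)/1121 = 85618*I*sqrt(1121)/1121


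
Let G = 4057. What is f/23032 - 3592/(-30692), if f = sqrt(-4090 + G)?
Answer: 898/7673 + I*sqrt(33)/23032 ≈ 0.11703 + 0.00024942*I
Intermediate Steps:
f = I*sqrt(33) (f = sqrt(-4090 + 4057) = sqrt(-33) = I*sqrt(33) ≈ 5.7446*I)
f/23032 - 3592/(-30692) = (I*sqrt(33))/23032 - 3592/(-30692) = (I*sqrt(33))*(1/23032) - 3592*(-1/30692) = I*sqrt(33)/23032 + 898/7673 = 898/7673 + I*sqrt(33)/23032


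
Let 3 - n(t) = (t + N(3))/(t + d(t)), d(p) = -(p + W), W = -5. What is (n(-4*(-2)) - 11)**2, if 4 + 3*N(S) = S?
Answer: 20449/225 ≈ 90.884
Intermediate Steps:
N(S) = -4/3 + S/3
d(p) = 5 - p (d(p) = -(p - 5) = -(-5 + p) = 5 - p)
n(t) = 46/15 - t/5 (n(t) = 3 - (t + (-4/3 + (1/3)*3))/(t + (5 - t)) = 3 - (t + (-4/3 + 1))/5 = 3 - (t - 1/3)/5 = 3 - (-1/3 + t)/5 = 3 - (-1/15 + t/5) = 3 + (1/15 - t/5) = 46/15 - t/5)
(n(-4*(-2)) - 11)**2 = ((46/15 - (-4)*(-2)/5) - 11)**2 = ((46/15 - 1/5*8) - 11)**2 = ((46/15 - 8/5) - 11)**2 = (22/15 - 11)**2 = (-143/15)**2 = 20449/225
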